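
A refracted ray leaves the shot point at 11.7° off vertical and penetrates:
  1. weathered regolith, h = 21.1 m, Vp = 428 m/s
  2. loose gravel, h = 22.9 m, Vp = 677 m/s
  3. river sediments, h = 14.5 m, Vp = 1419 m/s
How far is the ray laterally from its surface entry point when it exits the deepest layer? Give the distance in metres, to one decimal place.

Ray parameter p = sin 11.7° / 428 m/s = 4.7380e-04 s/m.
Layer 1: θ = 11.70°; offset = 21.1·tan 11.70° = 4.370 m.
Layer 2: sin θ = p·677 = 0.3208 → θ = 18.71°; offset = 22.9·tan 18.71° = 7.755 m.
Layer 3: sin θ = p·1419 = 0.6723 → θ = 42.25°; offset = 14.5·tan 42.25° = 13.169 m.
Summing the layer offsets gives 25.294 m.

25.3 m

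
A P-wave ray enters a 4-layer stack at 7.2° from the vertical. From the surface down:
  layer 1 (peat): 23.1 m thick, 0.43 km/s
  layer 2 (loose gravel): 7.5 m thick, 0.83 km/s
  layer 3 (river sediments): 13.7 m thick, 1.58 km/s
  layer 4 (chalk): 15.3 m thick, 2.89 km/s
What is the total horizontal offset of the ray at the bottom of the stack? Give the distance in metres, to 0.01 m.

Ray parameter p = sin 7.2° / 0.43 km/s = 2.9147e-01 s/km.
Layer 1: θ = 7.20°; offset = 23.1·tan 7.20° = 2.9182 m.
Layer 2: sin θ = p·0.83 = 0.2419 → θ = 14.00°; offset = 7.5·tan 14.00° = 1.8700 m.
Layer 3: sin θ = p·1.58 = 0.4605 → θ = 27.42°; offset = 13.7·tan 27.42° = 7.1078 m.
Layer 4: sin θ = p·2.89 = 0.8424 → θ = 57.39°; offset = 15.3·tan 57.39° = 23.9145 m.
Total horizontal offset = 35.8105 m.

35.81 m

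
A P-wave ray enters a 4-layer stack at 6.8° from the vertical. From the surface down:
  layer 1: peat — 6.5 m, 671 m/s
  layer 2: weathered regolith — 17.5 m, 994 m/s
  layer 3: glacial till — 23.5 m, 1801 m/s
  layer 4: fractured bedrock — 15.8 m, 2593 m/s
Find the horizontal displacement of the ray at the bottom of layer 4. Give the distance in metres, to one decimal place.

Apply Snell's law at each interface; in layer i the horizontal offset is hᵢ·tan θᵢ.
Layer 1: θ = 6.80°; offset = 6.5·tan 6.80° = 0.775 m.
Layer 2: sin θ = 994·sin 6.8°/671 = 0.1754, θ = 10.10°; offset = 17.5·tan 10.10° = 3.118 m.
Layer 3: sin θ = 1801·sin 6.8°/671 = 0.3178, θ = 18.53°; offset = 23.5·tan 18.53° = 7.877 m.
Layer 4: sin θ = 2593·sin 6.8°/671 = 0.4576, θ = 27.23°; offset = 15.8·tan 27.23° = 8.130 m.
Total horizontal offset = 19.900 m.

19.9 m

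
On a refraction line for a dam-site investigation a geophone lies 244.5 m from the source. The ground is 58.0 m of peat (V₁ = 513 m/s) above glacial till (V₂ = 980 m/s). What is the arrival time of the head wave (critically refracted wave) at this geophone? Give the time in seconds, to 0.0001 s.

t = x/V₂ + 2h·√(V₂²−V₁²)/(V₁V₂).
√(V₂²−V₁²) = √(980²−513²) = 835.0 m/s; delay term = 2·58.0·835.0/(513·980) = 0.19267 s.
t = 244.5/980 + 0.19267 = 0.44215 s.

0.4422 s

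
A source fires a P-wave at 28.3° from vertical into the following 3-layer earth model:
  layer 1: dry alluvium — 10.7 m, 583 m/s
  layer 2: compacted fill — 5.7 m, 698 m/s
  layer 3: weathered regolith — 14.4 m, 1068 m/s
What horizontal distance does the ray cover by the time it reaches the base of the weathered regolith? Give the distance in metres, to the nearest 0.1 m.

34.9 m

Apply Snell's law at each interface; in layer i the horizontal offset is hᵢ·tan θᵢ.
Layer 1: θ = 28.30°; offset = 10.7·tan 28.30° = 5.761 m.
Layer 2: sin θ = 698·sin 28.3°/583 = 0.5676, θ = 34.58°; offset = 5.7·tan 34.58° = 3.930 m.
Layer 3: sin θ = 1068·sin 28.3°/583 = 0.8685, θ = 60.28°; offset = 14.4·tan 60.28° = 25.228 m.
Summing the layer offsets gives 34.920 m.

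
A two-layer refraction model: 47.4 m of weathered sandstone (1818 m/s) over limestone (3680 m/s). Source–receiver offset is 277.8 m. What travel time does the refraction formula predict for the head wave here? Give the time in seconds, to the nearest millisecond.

t = x/V₂ + 2h·√(V₂²−V₁²)/(V₁V₂).
√(V₂²−V₁²) = √(3680²−1818²) = 3199.6 m/s; delay term = 2·47.4·3199.6/(1818·3680) = 0.04534 s.
t = 277.8/3680 + 0.04534 = 0.12083 s.

0.121 s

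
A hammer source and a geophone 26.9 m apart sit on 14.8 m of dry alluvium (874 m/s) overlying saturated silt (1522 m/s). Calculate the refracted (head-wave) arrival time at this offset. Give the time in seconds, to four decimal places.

0.0454 s

t = x/V₂ + 2h·√(V₂²−V₁²)/(V₁V₂).
√(V₂²−V₁²) = √(1522²−874²) = 1246.0 m/s; delay term = 2·14.8·1246.0/(874·1522) = 0.02773 s.
t = 26.9/1522 + 0.02773 = 0.04540 s.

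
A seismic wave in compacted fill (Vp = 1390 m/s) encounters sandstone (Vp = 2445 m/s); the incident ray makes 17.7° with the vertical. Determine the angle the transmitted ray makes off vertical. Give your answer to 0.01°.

Snell's law: sin θ₂ = (V₂/V₁)·sin θ₁ = (2445/1390)·sin 17.7° = 0.5348.
θ₂ = sin⁻¹(0.5348) = 32.33° (from vertical).

32.33°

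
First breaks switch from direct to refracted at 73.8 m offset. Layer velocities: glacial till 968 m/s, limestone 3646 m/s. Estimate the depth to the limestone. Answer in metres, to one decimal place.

x_cross = 2h·√((V₂+V₁)/(V₂−V₁)) → h = x_cross / (2·√((V₂+V₁)/(V₂−V₁))).
√((V₂+V₁)/(V₂−V₁)) = √((3646+968)/(3646−968)) = 1.3126.
h = 73.8 / (2·1.3126) = 28.11 m.

28.1 m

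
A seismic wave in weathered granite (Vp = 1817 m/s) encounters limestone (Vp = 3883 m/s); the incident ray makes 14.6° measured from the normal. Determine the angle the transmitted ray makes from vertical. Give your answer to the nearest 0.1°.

Snell's law: sin θ₂ = (V₂/V₁)·sin θ₁ = (3883/1817)·sin 14.6° = 0.5387.
θ₂ = sin⁻¹(0.5387) = 32.59° (from vertical).

32.6°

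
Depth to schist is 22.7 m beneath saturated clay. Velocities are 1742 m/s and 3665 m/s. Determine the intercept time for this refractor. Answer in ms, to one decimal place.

22.9 ms

θ_c = arcsin(V₁/V₂) = arcsin(1742/3665) = 28.38°; cos θ_c = 0.8798.
tᵢ = 2h·cos θ_c / V₁ = 2·22.7·0.8798 / 1742 = 0.02293 s.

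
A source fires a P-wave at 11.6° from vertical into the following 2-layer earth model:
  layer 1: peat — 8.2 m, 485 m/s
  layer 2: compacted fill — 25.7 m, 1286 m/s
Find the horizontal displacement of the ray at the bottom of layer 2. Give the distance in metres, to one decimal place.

Apply Snell's law at each interface; in layer i the horizontal offset is hᵢ·tan θᵢ.
Layer 1: θ = 11.60°; offset = 8.2·tan 11.60° = 1.683 m.
Layer 2: sin θ = 1286·sin 11.6°/485 = 0.5332, θ = 32.22°; offset = 25.7·tan 32.22° = 16.197 m.
Summing the layer offsets gives 17.880 m.

17.9 m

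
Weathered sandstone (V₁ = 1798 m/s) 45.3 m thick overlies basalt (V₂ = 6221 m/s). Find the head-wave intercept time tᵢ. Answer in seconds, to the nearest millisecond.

θ_c = arcsin(V₁/V₂) = arcsin(1798/6221) = 16.80°; cos θ_c = 0.9573.
tᵢ = 2h·cos θ_c / V₁ = 2·45.3·0.9573 / 1798 = 0.04824 s.

0.048 s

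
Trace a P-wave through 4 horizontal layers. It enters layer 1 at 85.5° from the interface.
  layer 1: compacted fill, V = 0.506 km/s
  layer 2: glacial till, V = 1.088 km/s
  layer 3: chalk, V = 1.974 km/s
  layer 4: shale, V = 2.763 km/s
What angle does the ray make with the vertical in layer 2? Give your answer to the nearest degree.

From the normal: θ₁ = 90° − 85.5° = 4.5°.
Snell's law across each interface conserves sin θ / V, so sin θ_2 = V_2·sin θ₁/V₁.
sin θ_2 = 1.088 × sin 4.5° / 0.506 = 0.1687.
θ_2 = 9.71° from the vertical.

10°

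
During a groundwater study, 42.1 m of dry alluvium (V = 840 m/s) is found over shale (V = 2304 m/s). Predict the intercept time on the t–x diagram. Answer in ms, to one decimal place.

θ_c = arcsin(V₁/V₂) = arcsin(840/2304) = 21.38°; cos θ_c = 0.9312.
tᵢ = 2h·cos θ_c / V₁ = 2·42.1·0.9312 / 840 = 0.09334 s.

93.3 ms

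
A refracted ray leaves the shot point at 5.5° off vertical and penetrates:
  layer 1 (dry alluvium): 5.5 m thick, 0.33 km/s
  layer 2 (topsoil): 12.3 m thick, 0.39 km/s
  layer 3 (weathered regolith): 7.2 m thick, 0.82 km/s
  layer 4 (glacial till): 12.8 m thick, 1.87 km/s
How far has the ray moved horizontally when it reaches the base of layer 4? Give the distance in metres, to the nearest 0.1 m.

Apply Snell's law at each interface; in layer i the horizontal offset is hᵢ·tan θᵢ.
Layer 1: θ = 5.50°; offset = 5.5·tan 5.50° = 0.530 m.
Layer 2: sin θ = 0.39·sin 5.5°/0.33 = 0.1133, θ = 6.50°; offset = 12.3·tan 6.50° = 1.402 m.
Layer 3: sin θ = 0.82·sin 5.5°/0.33 = 0.2382, θ = 13.78°; offset = 7.2·tan 13.78° = 1.766 m.
Layer 4: sin θ = 1.87·sin 5.5°/0.33 = 0.5431, θ = 32.90°; offset = 12.8·tan 32.90° = 8.280 m.
Σ offsets = 11.977 m.

12.0 m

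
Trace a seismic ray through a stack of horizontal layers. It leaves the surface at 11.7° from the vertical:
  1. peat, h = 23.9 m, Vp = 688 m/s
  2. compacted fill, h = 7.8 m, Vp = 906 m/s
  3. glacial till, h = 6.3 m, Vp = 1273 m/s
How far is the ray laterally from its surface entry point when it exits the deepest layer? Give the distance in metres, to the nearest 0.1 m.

Apply Snell's law at each interface; in layer i the horizontal offset is hᵢ·tan θᵢ.
Layer 1: θ = 11.70°; offset = 23.9·tan 11.70° = 4.949 m.
Layer 2: sin θ = 906·sin 11.7°/688 = 0.2670, θ = 15.49°; offset = 7.8·tan 15.49° = 2.161 m.
Layer 3: sin θ = 1273·sin 11.7°/688 = 0.3752, θ = 22.04°; offset = 6.3·tan 22.04° = 2.550 m.
Summing the layer offsets gives 9.661 m.

9.7 m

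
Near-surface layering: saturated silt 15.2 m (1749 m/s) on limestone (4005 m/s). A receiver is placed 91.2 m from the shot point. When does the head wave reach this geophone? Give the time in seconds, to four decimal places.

t = x/V₂ + 2h·√(V₂²−V₁²)/(V₁V₂).
√(V₂²−V₁²) = √(4005²−1749²) = 3602.9 m/s; delay term = 2·15.2·3602.9/(1749·4005) = 0.01564 s.
t = 91.2/4005 + 0.01564 = 0.03841 s.

0.0384 s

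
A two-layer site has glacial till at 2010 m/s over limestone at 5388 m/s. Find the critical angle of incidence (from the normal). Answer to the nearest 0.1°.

Critical incidence: sin θ_c = V₁/V₂ = 2010/5388 = 0.3731.
θ_c = arcsin 0.3731 = 21.90°.

21.9°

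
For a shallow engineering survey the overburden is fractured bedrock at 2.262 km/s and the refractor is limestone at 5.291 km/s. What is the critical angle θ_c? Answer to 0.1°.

25.3°

Critical incidence: sin θ_c = V₁/V₂ = 2.262/5.291 = 0.4275.
θ_c = arcsin 0.4275 = 25.31°.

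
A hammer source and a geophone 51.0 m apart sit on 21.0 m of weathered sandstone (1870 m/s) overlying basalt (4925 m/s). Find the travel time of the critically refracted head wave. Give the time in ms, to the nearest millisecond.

t = x/V₂ + 2h·√(V₂²−V₁²)/(V₁V₂).
√(V₂²−V₁²) = √(4925²−1870²) = 4556.2 m/s; delay term = 2·21.0·4556.2/(1870·4925) = 0.02078 s.
t = 51.0/4925 + 0.02078 = 0.03113 s.

31 ms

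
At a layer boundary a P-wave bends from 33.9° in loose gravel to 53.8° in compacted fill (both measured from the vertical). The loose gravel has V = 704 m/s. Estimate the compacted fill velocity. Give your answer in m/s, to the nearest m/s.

1019 m/s

sin 33.9° = 0.5577; sin 53.8° = 0.8070.
V₂ = V₁·(sin θ₂/sin θ₁) = 704·(0.8070/0.5577) = 1018.57 m/s.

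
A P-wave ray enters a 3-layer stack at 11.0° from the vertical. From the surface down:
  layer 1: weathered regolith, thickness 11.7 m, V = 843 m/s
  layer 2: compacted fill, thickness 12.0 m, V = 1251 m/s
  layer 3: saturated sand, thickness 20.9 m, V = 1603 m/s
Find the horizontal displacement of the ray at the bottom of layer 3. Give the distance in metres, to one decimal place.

14.0 m

Apply Snell's law at each interface; in layer i the horizontal offset is hᵢ·tan θᵢ.
Layer 1: θ = 11.00°; offset = 11.7·tan 11.00° = 2.274 m.
Layer 2: sin θ = 1251·sin 11.0°/843 = 0.2832, θ = 16.45°; offset = 12.0·tan 16.45° = 3.543 m.
Layer 3: sin θ = 1603·sin 11.0°/843 = 0.3628, θ = 21.27°; offset = 20.9·tan 21.27° = 8.138 m.
Σ offsets = 13.955 m.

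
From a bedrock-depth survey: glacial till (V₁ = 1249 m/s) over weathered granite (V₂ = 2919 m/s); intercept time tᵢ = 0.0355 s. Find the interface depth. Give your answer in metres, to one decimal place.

24.5 m

h = tᵢ·V₁·V₂ / (2·√(V₂²−V₁²)).
√(V₂²−V₁²) = √(2919² − 1249²) = 2638.3 m/s.
h = 0.0355 s × 1249 × 2919 / (2 × 2638.3) = 24.53 m.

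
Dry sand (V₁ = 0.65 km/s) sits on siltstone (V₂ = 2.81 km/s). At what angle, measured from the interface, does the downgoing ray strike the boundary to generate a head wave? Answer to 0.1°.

76.6°

At critical incidence the refracted ray runs along the interface (θ₂ = 90°), so sin θ_c = V₁/V₂.
θ_c = arcsin(0.65/2.81) = arcsin 0.2313 = 13.37°.
Measured from the interface: 90° − 13.37° = 76.63°.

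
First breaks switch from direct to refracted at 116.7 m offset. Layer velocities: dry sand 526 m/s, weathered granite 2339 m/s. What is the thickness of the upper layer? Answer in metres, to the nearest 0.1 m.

46.4 m

x_cross = 2h·√((V₂+V₁)/(V₂−V₁)) → h = x_cross / (2·√((V₂+V₁)/(V₂−V₁))).
√((V₂+V₁)/(V₂−V₁)) = √((2339+526)/(2339−526)) = 1.2571.
h = 116.7 / (2·1.2571) = 46.42 m.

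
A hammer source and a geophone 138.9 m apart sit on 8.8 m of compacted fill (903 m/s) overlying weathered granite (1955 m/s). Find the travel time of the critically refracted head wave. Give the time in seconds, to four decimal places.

0.0883 s

θ_c = arcsin(V₁/V₂) = arcsin(903/1955) = 27.51°, cos θ_c = 0.8869.
Intercept time tᵢ = 2h cos θ_c / V₁ = 2·8.8·0.8869/903 = 0.01729 s.
t = x/V₂ + tᵢ = 138.9/1955 + 0.01729 = 0.08834 s.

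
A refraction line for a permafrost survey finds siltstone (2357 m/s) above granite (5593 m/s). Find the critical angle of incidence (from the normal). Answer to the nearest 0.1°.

24.9°

At critical incidence the refracted ray runs along the interface (θ₂ = 90°), so sin θ_c = V₁/V₂.
θ_c = arcsin(2357/5593) = arcsin 0.4214 = 24.92°.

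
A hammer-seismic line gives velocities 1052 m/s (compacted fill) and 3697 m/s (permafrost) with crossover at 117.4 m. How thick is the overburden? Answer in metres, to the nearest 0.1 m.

43.8 m

x_cross = 2h·√((V₂+V₁)/(V₂−V₁)) → h = x_cross / (2·√((V₂+V₁)/(V₂−V₁))).
√((V₂+V₁)/(V₂−V₁)) = √((3697+1052)/(3697−1052)) = 1.3399.
h = 117.4 / (2·1.3399) = 43.81 m.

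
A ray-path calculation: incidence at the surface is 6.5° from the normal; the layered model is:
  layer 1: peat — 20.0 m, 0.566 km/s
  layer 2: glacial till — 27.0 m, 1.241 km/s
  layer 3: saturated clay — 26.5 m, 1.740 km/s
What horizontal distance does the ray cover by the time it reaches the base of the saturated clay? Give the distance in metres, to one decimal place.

19.0 m

Ray parameter p = sin 6.5° / 0.566 km/s = 2.0001e-01 s/km.
Layer 1: θ = 6.50°; offset = 20.0·tan 6.50° = 2.279 m.
Layer 2: sin θ = p·1.241 = 0.2482 → θ = 14.37°; offset = 27.0·tan 14.37° = 6.918 m.
Layer 3: sin θ = p·1.740 = 0.3480 → θ = 20.37°; offset = 26.5·tan 20.37° = 9.837 m.
Total horizontal offset = 19.034 m.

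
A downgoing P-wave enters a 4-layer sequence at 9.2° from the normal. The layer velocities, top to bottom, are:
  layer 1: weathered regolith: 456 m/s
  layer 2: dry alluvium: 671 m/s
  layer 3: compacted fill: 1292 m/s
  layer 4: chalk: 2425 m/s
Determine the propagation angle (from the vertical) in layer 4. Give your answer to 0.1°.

58.2°

Snell's law across each interface conserves sin θ / V, so sin θ_4 = V_4·sin θ₁/V₁.
sin θ_4 = 2425 × sin 9.2° / 456 = 0.8502.
θ_4 = arcsin 0.8502 = 58.24°.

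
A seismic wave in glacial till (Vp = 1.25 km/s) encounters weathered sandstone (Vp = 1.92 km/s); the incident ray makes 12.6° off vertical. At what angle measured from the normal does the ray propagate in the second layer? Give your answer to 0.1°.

Snell's law: sin θ₂ = (V₂/V₁)·sin θ₁ = (1.92/1.25)·sin 12.6° = 0.3351.
θ₂ = sin⁻¹(0.3351) = 19.58° (from vertical).

19.6°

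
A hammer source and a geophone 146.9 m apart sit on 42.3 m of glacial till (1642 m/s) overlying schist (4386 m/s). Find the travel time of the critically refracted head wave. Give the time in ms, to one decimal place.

81.3 ms

t = x/V₂ + 2h·√(V₂²−V₁²)/(V₁V₂).
√(V₂²−V₁²) = √(4386²−1642²) = 4067.0 m/s; delay term = 2·42.3·4067.0/(1642·4386) = 0.04778 s.
t = 146.9/4386 + 0.04778 = 0.08127 s.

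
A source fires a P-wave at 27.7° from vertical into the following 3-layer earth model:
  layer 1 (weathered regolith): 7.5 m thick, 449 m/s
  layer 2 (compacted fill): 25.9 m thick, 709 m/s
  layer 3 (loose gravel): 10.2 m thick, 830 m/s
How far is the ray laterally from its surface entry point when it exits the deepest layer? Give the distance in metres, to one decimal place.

49.1 m

Apply Snell's law at each interface; in layer i the horizontal offset is hᵢ·tan θᵢ.
Layer 1: θ = 27.70°; offset = 7.5·tan 27.70° = 3.938 m.
Layer 2: sin θ = 709·sin 27.7°/449 = 0.7340, θ = 47.22°; offset = 25.9·tan 47.22° = 27.993 m.
Layer 3: sin θ = 830·sin 27.7°/449 = 0.8593, θ = 59.24°; offset = 10.2·tan 59.24° = 17.135 m.
Total horizontal offset = 49.066 m.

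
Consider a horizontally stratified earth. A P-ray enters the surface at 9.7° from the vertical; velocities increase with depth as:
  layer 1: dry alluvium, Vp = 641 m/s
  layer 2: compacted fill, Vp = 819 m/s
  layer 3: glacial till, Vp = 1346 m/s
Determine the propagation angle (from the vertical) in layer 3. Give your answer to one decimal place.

20.7°

Ray parameter p = sin 9.7° / 641 = 2.6285e-04 s/m.
sin θ_3 = p·V_3 = 2.6285e-04 × 1346 = 0.3538.
θ_3 = 20.72° from the vertical.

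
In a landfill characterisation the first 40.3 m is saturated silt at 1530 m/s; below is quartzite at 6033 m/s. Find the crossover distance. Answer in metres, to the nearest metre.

θ_c = arcsin(1530/6033) = 14.69°, so cos θ_c = 0.9673 and tᵢ = 2h cos θ_c/V₁ = 0.0510 s.
At crossover x/V₁ = x/V₂ + tᵢ ⇒ x = tᵢ/(1/V₁ − 1/V₂) = 0.05096/(6.5359e-04 − 1.6576e-04) = 104.46 m.

104 m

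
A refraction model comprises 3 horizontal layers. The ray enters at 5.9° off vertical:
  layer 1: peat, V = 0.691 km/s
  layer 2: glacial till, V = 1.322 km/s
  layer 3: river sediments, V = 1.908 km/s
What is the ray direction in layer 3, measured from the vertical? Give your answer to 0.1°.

16.5°

Ray parameter p = sin 5.9° / 0.691 = 1.4876e-01 s/km.
sin θ_3 = p·V_3 = 1.4876e-01 × 1.908 = 0.2838.
θ_3 = arcsin 0.2838 = 16.49°.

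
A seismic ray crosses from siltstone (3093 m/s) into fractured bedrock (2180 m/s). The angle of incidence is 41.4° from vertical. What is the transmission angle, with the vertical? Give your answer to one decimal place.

27.8°

sin θ₁/V₁ = sin θ₂/V₂ ⇒ sin θ₂ = 2180·sin 41.4°/3093 = 2180·0.6613/3093 = 0.4661.
θ₂ = sin⁻¹(0.4661) = 27.78° (from vertical).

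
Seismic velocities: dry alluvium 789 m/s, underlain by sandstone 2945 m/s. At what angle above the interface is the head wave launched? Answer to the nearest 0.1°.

74.5°

At critical incidence the refracted ray runs along the interface (θ₂ = 90°), so sin θ_c = V₁/V₂.
θ_c = arcsin(789/2945) = arcsin 0.2679 = 15.54°.
Measured from the interface: 90° − 15.54° = 74.46°.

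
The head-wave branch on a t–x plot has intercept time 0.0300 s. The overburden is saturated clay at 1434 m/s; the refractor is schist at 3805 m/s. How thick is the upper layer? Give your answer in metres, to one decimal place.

23.2 m

h = tᵢ·V₁·V₂ / (2·√(V₂²−V₁²)).
√(V₂²−V₁²) = √(3805² − 1434²) = 3524.4 m/s.
h = 0.03 s × 1434 × 3805 / (2 × 3524.4) = 23.22 m.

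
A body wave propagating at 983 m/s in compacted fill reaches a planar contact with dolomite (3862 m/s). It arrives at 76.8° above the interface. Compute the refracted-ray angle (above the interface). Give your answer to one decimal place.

26.2°

Angle from the normal: 90° − 76.8° = 13.2°.
sin θ₁/V₁ = sin θ₂/V₂ ⇒ sin θ₂ = 3862·sin 13.2°/983 = 3862·0.2284/983 = 0.8971.
θ₂ = sin⁻¹(0.8971) = 63.78° (from vertical).
From the interface: 90° − 63.78° = 26.22°.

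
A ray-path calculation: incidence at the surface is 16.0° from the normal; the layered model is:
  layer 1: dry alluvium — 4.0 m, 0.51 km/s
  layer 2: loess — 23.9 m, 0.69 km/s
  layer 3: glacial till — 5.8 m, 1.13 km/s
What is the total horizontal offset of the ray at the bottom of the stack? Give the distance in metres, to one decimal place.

15.2 m

p = sin θ₁/V₁ = sin 16.0°/0.51 = 5.4047e-01 s/km is conserved through the stack.
Layer 1: θ = 16.00°; offset = 4.0·tan 16.00° = 1.147 m.
Layer 2: sin θ = p·0.69 = 0.3729 → θ = 21.90°; offset = 23.9·tan 21.90° = 9.606 m.
Layer 3: sin θ = p·1.13 = 0.6107 → θ = 37.64°; offset = 5.8·tan 37.64° = 4.473 m.
Total horizontal offset = 15.226 m.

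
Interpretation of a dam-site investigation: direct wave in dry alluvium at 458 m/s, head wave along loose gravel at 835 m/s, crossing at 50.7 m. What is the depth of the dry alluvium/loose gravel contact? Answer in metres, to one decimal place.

h = (x_cross/2)·√((V₂−V₁)/(V₂+V₁)).
(V₂−V₁)/(V₂+V₁) = (835−458)/(835+458) = 0.2916; √ = 0.5400.
h = (50.7/2)·0.5400 = 13.69 m.

13.7 m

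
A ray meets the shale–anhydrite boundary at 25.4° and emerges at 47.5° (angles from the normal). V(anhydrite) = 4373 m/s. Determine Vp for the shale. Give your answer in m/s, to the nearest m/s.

Snell's law: sin 25.4°/V₁ = sin 47.5°/V₂.
V₁ = V₂·sin 25.4°/sin 47.5° = 4373 × 0.5818 = 2544.14 m/s.

2544 m/s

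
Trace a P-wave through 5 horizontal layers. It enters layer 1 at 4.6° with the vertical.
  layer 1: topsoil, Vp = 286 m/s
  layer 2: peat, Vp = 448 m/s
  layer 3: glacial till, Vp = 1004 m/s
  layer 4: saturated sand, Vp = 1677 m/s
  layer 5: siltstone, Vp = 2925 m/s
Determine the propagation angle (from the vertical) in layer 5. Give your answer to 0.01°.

55.11°

Snell's law across each interface conserves sin θ / V, so sin θ_5 = V_5·sin θ₁/V₁.
sin θ_5 = 2925 × sin 4.6° / 286 = 0.8202.
θ_5 = arcsin 0.8202 = 55.11°.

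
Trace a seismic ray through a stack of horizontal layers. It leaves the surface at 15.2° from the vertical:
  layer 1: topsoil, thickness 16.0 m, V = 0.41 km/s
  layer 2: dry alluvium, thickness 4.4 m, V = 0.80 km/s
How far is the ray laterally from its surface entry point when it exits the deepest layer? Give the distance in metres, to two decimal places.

p = sin θ₁/V₁ = sin 15.2°/0.41 = 6.3949e-01 s/km is conserved through the stack.
Layer 1: θ = 15.20°; offset = 16.0·tan 15.20° = 4.3471 m.
Layer 2: sin θ = p·0.80 = 0.5116 → θ = 30.77°; offset = 4.4·tan 30.77° = 2.6198 m.
Σ offsets = 6.9669 m.

6.97 m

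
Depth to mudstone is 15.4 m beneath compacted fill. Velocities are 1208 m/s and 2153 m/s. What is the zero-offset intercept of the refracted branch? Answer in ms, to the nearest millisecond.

21 ms

θ_c = arcsin(V₁/V₂) = arcsin(1208/2153) = 34.13°; cos θ_c = 0.8278.
tᵢ = 2h·cos θ_c / V₁ = 2·15.4·0.8278 / 1208 = 0.02111 s.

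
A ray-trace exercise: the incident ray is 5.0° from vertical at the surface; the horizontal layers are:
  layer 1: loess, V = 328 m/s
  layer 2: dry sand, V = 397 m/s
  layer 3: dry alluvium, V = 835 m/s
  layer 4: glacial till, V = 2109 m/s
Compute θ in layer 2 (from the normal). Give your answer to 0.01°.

Snell's law across each interface conserves sin θ / V, so sin θ_2 = V_2·sin θ₁/V₁.
sin θ_2 = 397 × sin 5.0° / 328 = 0.1055.
θ_2 = arcsin 0.1055 = 6.06°.

6.06°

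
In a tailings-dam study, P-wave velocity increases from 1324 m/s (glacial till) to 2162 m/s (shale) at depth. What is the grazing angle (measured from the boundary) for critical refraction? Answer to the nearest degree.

At critical incidence the refracted ray runs along the interface (θ₂ = 90°), so sin θ_c = V₁/V₂.
θ_c = arcsin(1324/2162) = arcsin 0.6124 = 37.76°.
Measured from the interface: 90° − 37.76° = 52.24°.

52°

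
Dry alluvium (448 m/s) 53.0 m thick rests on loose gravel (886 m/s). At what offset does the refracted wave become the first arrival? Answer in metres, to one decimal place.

x_cross = 2h·√((V₂+V₁)/(V₂−V₁)).
(V₂+V₁)/(V₂−V₁) = (886+448)/(886−448) = 3.0457; √ = 1.7452.
x_cross = 2·53.0·1.7452 = 184.99 m.

185.0 m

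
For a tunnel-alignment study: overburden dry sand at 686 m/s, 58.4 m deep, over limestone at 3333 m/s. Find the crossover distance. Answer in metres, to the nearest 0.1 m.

x_cross = 2h·√((V₂+V₁)/(V₂−V₁)).
(V₂+V₁)/(V₂−V₁) = (3333+686)/(3333−686) = 1.5183; √ = 1.2322.
x_cross = 2·58.4·1.2322 = 143.92 m.

143.9 m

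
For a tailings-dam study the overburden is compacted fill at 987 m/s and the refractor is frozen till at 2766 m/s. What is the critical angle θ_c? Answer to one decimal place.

20.9°

Critical incidence: sin θ_c = V₁/V₂ = 987/2766 = 0.3568.
θ_c = arcsin 0.3568 = 20.91°.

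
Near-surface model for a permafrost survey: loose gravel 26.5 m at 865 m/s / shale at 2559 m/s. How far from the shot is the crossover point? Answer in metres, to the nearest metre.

x_cross = 2h·√((V₂+V₁)/(V₂−V₁)).
(V₂+V₁)/(V₂−V₁) = (2559+865)/(2559−865) = 2.0213; √ = 1.4217.
x_cross = 2·26.5·1.4217 = 75.35 m.

75 m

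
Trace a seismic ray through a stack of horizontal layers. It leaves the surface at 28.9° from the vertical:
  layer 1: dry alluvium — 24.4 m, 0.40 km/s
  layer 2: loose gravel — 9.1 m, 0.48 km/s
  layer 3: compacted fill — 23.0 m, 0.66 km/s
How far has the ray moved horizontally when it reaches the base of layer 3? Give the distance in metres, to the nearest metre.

Apply Snell's law at each interface; in layer i the horizontal offset is hᵢ·tan θᵢ.
Layer 1: θ = 28.90°; offset = 24.4·tan 28.90° = 13.470 m.
Layer 2: sin θ = 0.48·sin 28.9°/0.40 = 0.5799, θ = 35.45°; offset = 9.1·tan 35.45° = 6.478 m.
Layer 3: sin θ = 0.66·sin 28.9°/0.40 = 0.7974, θ = 52.88°; offset = 23.0·tan 52.88° = 30.394 m.
Total horizontal offset = 50.341 m.

50 m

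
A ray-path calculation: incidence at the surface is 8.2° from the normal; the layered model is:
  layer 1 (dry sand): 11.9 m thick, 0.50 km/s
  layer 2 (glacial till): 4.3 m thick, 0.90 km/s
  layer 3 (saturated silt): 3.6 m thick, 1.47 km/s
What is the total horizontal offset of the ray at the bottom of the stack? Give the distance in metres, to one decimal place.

4.5 m

Apply Snell's law at each interface; in layer i the horizontal offset is hᵢ·tan θᵢ.
Layer 1: θ = 8.20°; offset = 11.9·tan 8.20° = 1.715 m.
Layer 2: sin θ = 0.90·sin 8.2°/0.50 = 0.2567, θ = 14.88°; offset = 4.3·tan 14.88° = 1.142 m.
Layer 3: sin θ = 1.47·sin 8.2°/0.50 = 0.4193, θ = 24.79°; offset = 3.6·tan 24.79° = 1.663 m.
Total horizontal offset = 4.520 m.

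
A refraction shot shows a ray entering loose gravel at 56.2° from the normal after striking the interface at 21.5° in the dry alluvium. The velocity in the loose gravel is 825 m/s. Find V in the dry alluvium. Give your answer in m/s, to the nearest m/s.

364 m/s

Snell's law: sin 21.5°/V₁ = sin 56.2°/V₂.
V₁ = V₂·sin 21.5°/sin 56.2° = 825 × 0.4410 = 363.86 m/s.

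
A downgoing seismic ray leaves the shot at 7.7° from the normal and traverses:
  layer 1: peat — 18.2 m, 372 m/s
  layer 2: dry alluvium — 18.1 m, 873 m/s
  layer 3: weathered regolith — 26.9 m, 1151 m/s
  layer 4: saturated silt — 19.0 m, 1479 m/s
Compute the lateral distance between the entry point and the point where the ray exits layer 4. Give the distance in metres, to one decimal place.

32.7 m

Apply Snell's law at each interface; in layer i the horizontal offset is hᵢ·tan θᵢ.
Layer 1: θ = 7.70°; offset = 18.2·tan 7.70° = 2.461 m.
Layer 2: sin θ = 873·sin 7.7°/372 = 0.3144, θ = 18.33°; offset = 18.1·tan 18.33° = 5.995 m.
Layer 3: sin θ = 1151·sin 7.7°/372 = 0.4146, θ = 24.49°; offset = 26.9·tan 24.49° = 12.254 m.
Layer 4: sin θ = 1479·sin 7.7°/372 = 0.5327, θ = 32.19°; offset = 19.0·tan 32.19° = 11.960 m.
Summing the layer offsets gives 32.670 m.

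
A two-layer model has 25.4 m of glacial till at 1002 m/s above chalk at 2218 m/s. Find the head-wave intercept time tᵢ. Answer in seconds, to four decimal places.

tᵢ = 2h·√(V₂²−V₁²)/(V₁V₂).
√(V₂²−V₁²) = √(2218²−1002²) = 1978.8 m/s.
tᵢ = 2·25.4·1978.8/(1002·2218) = 0.04523 s.

0.0452 s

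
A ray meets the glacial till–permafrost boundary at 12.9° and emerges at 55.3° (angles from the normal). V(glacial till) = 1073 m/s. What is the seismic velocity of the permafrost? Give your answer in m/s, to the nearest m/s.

Snell's law: sin 12.9°/V₁ = sin 55.3°/V₂.
V₂ = V₁·sin 55.3°/sin 12.9° = 1073 × 3.6826 = 3951.45 m/s.

3951 m/s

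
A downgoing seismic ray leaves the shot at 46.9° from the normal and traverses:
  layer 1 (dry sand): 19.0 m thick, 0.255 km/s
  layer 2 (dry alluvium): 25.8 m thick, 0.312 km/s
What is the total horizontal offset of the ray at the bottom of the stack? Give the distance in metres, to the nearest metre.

72 m

Apply Snell's law at each interface; in layer i the horizontal offset is hᵢ·tan θᵢ.
Layer 1: θ = 46.90°; offset = 19.0·tan 46.90° = 20.304 m.
Layer 2: sin θ = 0.312·sin 46.9°/0.255 = 0.8934, θ = 63.30°; offset = 25.8·tan 63.30° = 51.299 m.
Total horizontal offset = 71.602 m.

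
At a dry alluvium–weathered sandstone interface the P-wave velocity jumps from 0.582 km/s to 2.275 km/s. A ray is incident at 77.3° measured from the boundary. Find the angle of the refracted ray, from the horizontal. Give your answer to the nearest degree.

31°

Convert to the normal: θ₁ = 90° − 77.3° = 12.7°.
Snell's law: sin θ₂ = (V₂/V₁)·sin θ₁ = (2.275/0.582)·sin 12.7° = 0.8594.
θ₂ = arcsin 0.8594 = 59.25° from the normal.
From the interface: 90° − 59.25° = 30.75°.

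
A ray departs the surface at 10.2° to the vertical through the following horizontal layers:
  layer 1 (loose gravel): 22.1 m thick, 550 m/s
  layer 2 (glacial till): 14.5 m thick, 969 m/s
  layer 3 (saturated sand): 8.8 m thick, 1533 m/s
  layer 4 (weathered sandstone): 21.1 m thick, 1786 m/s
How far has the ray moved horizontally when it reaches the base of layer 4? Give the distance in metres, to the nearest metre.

29 m

Ray parameter p = sin 10.2° / 550 m/s = 3.2197e-04 s/m.
Layer 1: θ = 10.20°; offset = 22.1·tan 10.20° = 3.976 m.
Layer 2: sin θ = p·969 = 0.3120 → θ = 18.18°; offset = 14.5·tan 18.18° = 4.762 m.
Layer 3: sin θ = p·1533 = 0.4936 → θ = 29.58°; offset = 8.8·tan 29.58° = 4.994 m.
Layer 4: sin θ = p·1786 = 0.5750 → θ = 35.10°; offset = 21.1·tan 35.10° = 14.831 m.
Total horizontal offset = 28.563 m.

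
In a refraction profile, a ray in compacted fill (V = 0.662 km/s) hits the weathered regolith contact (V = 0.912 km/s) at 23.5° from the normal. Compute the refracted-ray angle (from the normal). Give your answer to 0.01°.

33.32°

Snell's law: sin θ₂ = (V₂/V₁)·sin θ₁ = (0.912/0.662)·sin 23.5° = 0.5493.
θ₂ = arcsin 0.5493 = 33.32° from the normal.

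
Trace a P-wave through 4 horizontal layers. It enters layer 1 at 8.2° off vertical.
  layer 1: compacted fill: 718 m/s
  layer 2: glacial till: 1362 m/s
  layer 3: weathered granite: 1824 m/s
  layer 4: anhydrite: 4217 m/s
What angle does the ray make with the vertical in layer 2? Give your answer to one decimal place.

15.7°

Snell's law across each interface conserves sin θ / V, so sin θ_2 = V_2·sin θ₁/V₁.
sin θ_2 = 1362 × sin 8.2° / 718 = 0.2706.
θ_2 = arcsin 0.2706 = 15.70°.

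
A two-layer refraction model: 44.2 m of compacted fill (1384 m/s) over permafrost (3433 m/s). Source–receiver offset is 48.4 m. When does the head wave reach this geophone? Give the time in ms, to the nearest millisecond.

73 ms

θ_c = arcsin(V₁/V₂) = arcsin(1384/3433) = 23.77°, cos θ_c = 0.9151.
Intercept time tᵢ = 2h cos θ_c / V₁ = 2·44.2·0.9151/1384 = 0.05845 s.
t = x/V₂ + tᵢ = 48.4/3433 + 0.05845 = 0.07255 s.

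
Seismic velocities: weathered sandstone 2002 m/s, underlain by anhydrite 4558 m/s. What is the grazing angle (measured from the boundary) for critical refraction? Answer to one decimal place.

Critical incidence: sin θ_c = V₁/V₂ = 2002/4558 = 0.4392.
θ_c = arcsin 0.4392 = 26.05°.
Measured from the interface: 90° − 26.05° = 63.95°.

63.9°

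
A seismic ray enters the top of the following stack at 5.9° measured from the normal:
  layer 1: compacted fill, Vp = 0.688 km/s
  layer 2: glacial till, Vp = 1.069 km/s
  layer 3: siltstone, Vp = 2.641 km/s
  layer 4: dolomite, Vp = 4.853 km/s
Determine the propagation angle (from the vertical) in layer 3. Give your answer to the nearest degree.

Ray parameter p = sin 5.9° / 0.688 = 1.4941e-01 s/km.
sin θ_3 = p·V_3 = 1.4941e-01 × 2.641 = 0.3946.
θ_3 = arcsin 0.3946 = 23.24°.

23°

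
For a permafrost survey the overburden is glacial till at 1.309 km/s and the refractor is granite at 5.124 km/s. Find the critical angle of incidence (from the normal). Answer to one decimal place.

14.8°

Critical incidence: sin θ_c = V₁/V₂ = 1.309/5.124 = 0.2555.
θ_c = arcsin 0.2555 = 14.80°.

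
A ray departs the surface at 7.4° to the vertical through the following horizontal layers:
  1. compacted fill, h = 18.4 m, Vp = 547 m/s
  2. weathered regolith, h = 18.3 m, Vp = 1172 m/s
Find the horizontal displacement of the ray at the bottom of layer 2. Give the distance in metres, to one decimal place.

Apply Snell's law at each interface; in layer i the horizontal offset is hᵢ·tan θᵢ.
Layer 1: θ = 7.40°; offset = 18.4·tan 7.40° = 2.390 m.
Layer 2: sin θ = 1172·sin 7.4°/547 = 0.2760, θ = 16.02°; offset = 18.3·tan 16.02° = 5.254 m.
Σ offsets = 7.644 m.

7.6 m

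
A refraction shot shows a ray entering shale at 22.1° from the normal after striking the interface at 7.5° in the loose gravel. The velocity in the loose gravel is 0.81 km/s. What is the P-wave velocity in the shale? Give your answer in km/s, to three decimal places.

2.335 km/s

Snell's law: sin 7.5°/V₁ = sin 22.1°/V₂.
V₂ = V₁·sin 22.1°/sin 7.5° = 0.81 × 2.8824 = 2.335 km/s.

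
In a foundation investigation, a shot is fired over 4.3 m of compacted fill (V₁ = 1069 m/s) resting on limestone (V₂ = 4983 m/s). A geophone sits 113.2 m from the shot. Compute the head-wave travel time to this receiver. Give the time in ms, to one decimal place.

30.6 ms

t = x/V₂ + 2h·√(V₂²−V₁²)/(V₁V₂).
√(V₂²−V₁²) = √(4983²−1069²) = 4867.0 m/s; delay term = 2·4.3·4867.0/(1069·4983) = 0.00786 s.
t = 113.2/4983 + 0.00786 = 0.03057 s.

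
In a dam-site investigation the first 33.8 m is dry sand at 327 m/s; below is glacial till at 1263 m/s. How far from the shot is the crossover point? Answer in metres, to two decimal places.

88.11 m

x_cross = 2h·√((V₂+V₁)/(V₂−V₁)).
(V₂+V₁)/(V₂−V₁) = (1263+327)/(1263−327) = 1.6987; √ = 1.3033.
x_cross = 2·33.8·1.3033 = 88.11 m.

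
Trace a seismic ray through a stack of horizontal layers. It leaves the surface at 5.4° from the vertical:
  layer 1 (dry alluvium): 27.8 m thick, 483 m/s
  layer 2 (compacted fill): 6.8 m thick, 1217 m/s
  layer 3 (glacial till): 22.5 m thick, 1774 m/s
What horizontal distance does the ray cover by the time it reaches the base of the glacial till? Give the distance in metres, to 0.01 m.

12.58 m

Apply Snell's law at each interface; in layer i the horizontal offset is hᵢ·tan θᵢ.
Layer 1: θ = 5.40°; offset = 27.8·tan 5.40° = 2.6279 m.
Layer 2: sin θ = 1217·sin 5.4°/483 = 0.2371, θ = 13.72°; offset = 6.8·tan 13.72° = 1.6598 m.
Layer 3: sin θ = 1774·sin 5.4°/483 = 0.3456, θ = 20.22°; offset = 22.5·tan 20.22° = 8.2879 m.
Σ offsets = 12.5756 m.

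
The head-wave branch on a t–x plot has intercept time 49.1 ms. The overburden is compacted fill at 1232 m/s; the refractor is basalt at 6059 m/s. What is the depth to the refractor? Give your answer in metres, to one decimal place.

θ_c = arcsin(1232/6059) = 11.73°; cos θ_c = 0.9791.
tᵢ = 2h cos θ_c/V₁ ⇒ h = tᵢ·V₁/(2 cos θ_c) = 0.0491·1232/(2·0.9791) = 30.89 m.

30.9 m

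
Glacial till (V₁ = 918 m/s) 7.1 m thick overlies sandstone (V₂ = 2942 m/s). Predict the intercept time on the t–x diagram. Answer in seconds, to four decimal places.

0.0147 s

tᵢ = 2h·√(V₂²−V₁²)/(V₁V₂).
√(V₂²−V₁²) = √(2942²−918²) = 2795.1 m/s.
tᵢ = 2·7.1·2795.1/(918·2942) = 0.01470 s.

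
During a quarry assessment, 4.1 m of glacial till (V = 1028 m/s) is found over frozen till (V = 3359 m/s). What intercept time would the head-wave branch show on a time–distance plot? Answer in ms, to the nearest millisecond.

8 ms

tᵢ = 2h·√(V₂²−V₁²)/(V₁V₂).
√(V₂²−V₁²) = √(3359²−1028²) = 3197.8 m/s.
tᵢ = 2·4.1·3197.8/(1028·3359) = 0.00759 s.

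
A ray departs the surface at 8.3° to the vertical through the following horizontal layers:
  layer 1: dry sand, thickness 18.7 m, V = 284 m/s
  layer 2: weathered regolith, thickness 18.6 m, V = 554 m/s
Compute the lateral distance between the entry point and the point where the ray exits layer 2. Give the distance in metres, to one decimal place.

8.2 m

Apply Snell's law at each interface; in layer i the horizontal offset is hᵢ·tan θᵢ.
Layer 1: θ = 8.30°; offset = 18.7·tan 8.30° = 2.728 m.
Layer 2: sin θ = 554·sin 8.3°/284 = 0.2816, θ = 16.36°; offset = 18.6·tan 16.36° = 5.459 m.
Summing the layer offsets gives 8.187 m.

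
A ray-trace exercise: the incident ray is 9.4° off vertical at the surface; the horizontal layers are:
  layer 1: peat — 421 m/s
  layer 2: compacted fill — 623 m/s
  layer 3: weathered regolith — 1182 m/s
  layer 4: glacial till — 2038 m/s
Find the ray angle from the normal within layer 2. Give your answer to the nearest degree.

Snell's law across each interface conserves sin θ / V, so sin θ_2 = V_2·sin θ₁/V₁.
sin θ_2 = 623 × sin 9.4° / 421 = 0.2417.
θ_2 = arcsin 0.2417 = 13.99°.

14°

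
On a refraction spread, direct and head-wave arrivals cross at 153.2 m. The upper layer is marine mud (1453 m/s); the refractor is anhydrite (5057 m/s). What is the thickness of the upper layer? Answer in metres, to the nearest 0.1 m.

57.0 m

h = (x_cross/2)·√((V₂−V₁)/(V₂+V₁)).
(V₂−V₁)/(V₂+V₁) = (5057−1453)/(5057+1453) = 0.5536; √ = 0.7440.
h = (153.2/2)·0.7440 = 56.99 m.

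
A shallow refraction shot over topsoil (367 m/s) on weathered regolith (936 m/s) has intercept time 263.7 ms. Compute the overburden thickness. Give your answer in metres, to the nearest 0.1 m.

h = tᵢ·V₁·V₂ / (2·√(V₂²−V₁²)).
√(V₂²−V₁²) = √(936² − 367²) = 861.0 m/s.
h = 0.2637 s × 367 × 936 / (2 × 861.0) = 52.60 m.

52.6 m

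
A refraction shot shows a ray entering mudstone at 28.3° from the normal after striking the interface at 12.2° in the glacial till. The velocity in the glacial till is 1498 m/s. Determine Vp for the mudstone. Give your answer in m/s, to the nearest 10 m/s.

3360 m/s

Snell's law: sin 12.2°/V₁ = sin 28.3°/V₂.
V₂ = V₁·sin 28.3°/sin 12.2° = 1498 × 2.2434 = 3360.63 m/s.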